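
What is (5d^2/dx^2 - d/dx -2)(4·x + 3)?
- 8 x - 10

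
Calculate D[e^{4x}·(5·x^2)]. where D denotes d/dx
10 x \left(2 x + 1\right) e^{4 x}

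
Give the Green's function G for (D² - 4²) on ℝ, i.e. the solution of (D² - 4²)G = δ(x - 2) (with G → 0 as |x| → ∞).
-\frac{e^{-4|x - 2|}}{8}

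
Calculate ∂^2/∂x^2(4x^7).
168 x^{5}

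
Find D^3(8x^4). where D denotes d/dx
192 x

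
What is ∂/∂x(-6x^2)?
- 12 x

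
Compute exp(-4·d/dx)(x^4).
x^{4} - 16 x^{3} + 96 x^{2} - 256 x + 256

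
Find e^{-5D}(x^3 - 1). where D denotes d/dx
x^{3} - 15 x^{2} + 75 x - 126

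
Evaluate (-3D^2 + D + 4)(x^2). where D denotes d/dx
4 x^{2} + 2 x - 6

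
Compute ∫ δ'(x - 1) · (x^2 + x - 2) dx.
-3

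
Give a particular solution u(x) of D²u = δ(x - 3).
\frac{|x - 3|}{2}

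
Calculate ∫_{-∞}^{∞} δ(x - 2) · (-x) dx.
-2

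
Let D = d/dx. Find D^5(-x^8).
- 6720 x^{3}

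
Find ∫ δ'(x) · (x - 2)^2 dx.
4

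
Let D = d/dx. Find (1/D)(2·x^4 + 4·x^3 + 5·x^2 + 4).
\frac{2 x^{5}}{5} + x^{4} + \frac{5 x^{3}}{3} + 4 x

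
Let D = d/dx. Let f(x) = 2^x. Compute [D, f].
2^{x} \log{\left(2 \right)}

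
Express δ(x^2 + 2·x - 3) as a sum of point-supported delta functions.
\frac{\delta(x - 1) + \delta(x + 3)}{4}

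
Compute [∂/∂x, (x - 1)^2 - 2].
2 x - 2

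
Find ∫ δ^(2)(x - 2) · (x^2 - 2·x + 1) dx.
2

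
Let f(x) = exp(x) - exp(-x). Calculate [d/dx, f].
2 \cosh{\left(x \right)}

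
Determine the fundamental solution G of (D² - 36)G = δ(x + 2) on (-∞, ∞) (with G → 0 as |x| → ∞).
-\frac{e^{-6|x + 2|}}{12}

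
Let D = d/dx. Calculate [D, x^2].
2 x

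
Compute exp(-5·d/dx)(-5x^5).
- 5 x^{5} + 125 x^{4} - 1250 x^{3} + 6250 x^{2} - 15625 x + 15625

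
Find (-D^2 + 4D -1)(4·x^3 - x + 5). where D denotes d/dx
- 4 x^{3} + 48 x^{2} - 23 x - 9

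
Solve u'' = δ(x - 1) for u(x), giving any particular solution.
\frac{|x - 1|}{2}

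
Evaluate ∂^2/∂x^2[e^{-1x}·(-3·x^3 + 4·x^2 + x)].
\left(- 3 x^{3} + 22 x^{2} - 33 x + 6\right) e^{- x}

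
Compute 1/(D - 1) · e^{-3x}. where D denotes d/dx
- \frac{e^{- 3 x}}{4}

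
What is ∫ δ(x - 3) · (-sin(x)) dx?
- \sin{\left(3 \right)}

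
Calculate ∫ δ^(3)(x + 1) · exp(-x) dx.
e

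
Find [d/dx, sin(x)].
\cos{\left(x \right)}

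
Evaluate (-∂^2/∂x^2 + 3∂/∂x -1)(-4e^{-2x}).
44 e^{- 2 x}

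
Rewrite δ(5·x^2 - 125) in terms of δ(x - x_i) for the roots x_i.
\frac{\delta(x - 5) + \delta(x + 5)}{50}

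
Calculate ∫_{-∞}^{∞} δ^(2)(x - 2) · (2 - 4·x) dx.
0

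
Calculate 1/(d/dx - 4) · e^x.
- \frac{e^{x}}{3}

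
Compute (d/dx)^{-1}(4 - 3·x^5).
- \frac{x^{6}}{2} + 4 x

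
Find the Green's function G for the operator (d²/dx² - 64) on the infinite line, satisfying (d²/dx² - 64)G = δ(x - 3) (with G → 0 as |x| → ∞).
-\frac{e^{-8|x - 3|}}{16}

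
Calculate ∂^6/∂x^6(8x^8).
161280 x^{2}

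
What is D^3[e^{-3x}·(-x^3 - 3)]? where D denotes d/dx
3 \left(9 x^{3} - 27 x^{2} + 18 x + 25\right) e^{- 3 x}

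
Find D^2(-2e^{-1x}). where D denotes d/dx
- 2 e^{- x}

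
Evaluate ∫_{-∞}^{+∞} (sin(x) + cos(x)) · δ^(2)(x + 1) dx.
- \cos{\left(1 \right)} + \sin{\left(1 \right)}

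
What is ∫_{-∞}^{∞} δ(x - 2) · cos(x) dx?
\cos{\left(2 \right)}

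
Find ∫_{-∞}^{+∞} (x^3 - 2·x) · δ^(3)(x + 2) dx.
-6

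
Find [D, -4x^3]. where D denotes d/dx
- 12 x^{2}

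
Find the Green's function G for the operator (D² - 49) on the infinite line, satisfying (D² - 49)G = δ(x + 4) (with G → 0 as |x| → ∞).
-\frac{e^{-7|x + 4|}}{14}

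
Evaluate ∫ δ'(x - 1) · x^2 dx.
-2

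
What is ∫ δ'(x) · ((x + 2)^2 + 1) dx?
-4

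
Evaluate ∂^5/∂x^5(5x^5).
600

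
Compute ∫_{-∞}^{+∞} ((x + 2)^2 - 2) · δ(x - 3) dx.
23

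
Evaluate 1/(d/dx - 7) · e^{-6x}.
- \frac{e^{- 6 x}}{13}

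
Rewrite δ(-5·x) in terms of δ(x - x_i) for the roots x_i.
\frac{\delta(x)}{5}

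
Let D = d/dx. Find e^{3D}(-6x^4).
- 6 x^{4} - 72 x^{3} - 324 x^{2} - 648 x - 486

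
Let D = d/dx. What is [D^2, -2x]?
-4D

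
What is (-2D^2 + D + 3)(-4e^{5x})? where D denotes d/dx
168 e^{5 x}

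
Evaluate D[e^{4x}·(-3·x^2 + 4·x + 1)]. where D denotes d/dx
\left(- 12 x^{2} + 10 x + 8\right) e^{4 x}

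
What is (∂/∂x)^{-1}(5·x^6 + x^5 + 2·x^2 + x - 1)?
\frac{5 x^{7}}{7} + \frac{x^{6}}{6} + \frac{2 x^{3}}{3} + \frac{x^{2}}{2} - x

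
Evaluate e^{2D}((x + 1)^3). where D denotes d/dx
x^{3} + 9 x^{2} + 27 x + 27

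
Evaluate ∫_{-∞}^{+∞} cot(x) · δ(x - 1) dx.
\cot{\left(1 \right)}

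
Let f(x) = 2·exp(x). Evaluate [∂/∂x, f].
2 e^{x}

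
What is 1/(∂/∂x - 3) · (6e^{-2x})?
- \frac{6 e^{- 2 x}}{5}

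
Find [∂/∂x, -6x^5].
- 30 x^{4}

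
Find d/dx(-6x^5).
- 30 x^{4}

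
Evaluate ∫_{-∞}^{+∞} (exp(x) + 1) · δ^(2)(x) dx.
1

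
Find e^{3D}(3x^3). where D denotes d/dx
3 x^{3} + 27 x^{2} + 81 x + 81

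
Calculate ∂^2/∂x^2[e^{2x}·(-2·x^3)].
- 4 x \left(2 x^{2} + 6 x + 3\right) e^{2 x}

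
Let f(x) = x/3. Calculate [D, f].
\frac{1}{3}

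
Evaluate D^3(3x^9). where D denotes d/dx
1512 x^{6}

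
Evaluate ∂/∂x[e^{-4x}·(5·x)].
5 \left(1 - 4 x\right) e^{- 4 x}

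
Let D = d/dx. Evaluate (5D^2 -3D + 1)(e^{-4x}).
93 e^{- 4 x}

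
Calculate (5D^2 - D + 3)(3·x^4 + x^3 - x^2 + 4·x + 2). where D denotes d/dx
9 x^{4} - 9 x^{3} + 174 x^{2} + 44 x - 8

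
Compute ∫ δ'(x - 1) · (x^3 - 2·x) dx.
-1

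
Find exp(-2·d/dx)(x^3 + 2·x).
x^{3} - 6 x^{2} + 14 x - 12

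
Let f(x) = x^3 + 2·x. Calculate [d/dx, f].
3 x^{2} + 2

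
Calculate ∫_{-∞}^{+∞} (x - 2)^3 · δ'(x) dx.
-12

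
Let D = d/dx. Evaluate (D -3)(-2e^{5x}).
- 4 e^{5 x}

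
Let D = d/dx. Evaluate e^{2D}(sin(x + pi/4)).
\sin{\left(x + \frac{\pi}{4} + 2 \right)}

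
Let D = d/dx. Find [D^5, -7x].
-35D^{4}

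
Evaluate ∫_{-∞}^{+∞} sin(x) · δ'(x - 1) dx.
- \cos{\left(1 \right)}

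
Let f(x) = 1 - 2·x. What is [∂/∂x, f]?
-2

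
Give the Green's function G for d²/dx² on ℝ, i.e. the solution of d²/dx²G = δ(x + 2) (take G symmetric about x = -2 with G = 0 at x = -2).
\frac{|x + 2|}{2}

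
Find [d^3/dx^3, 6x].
18\frac{d^{2}}{dx^{2}}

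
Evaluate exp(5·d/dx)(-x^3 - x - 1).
- x^{3} - 15 x^{2} - 76 x - 131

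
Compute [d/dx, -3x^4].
- 12 x^{3}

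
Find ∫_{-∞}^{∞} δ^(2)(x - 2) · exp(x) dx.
e^{2}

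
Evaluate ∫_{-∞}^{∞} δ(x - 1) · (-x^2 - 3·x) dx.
-4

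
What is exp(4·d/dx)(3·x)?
3 x + 12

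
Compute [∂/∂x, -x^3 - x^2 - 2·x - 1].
- 3 x^{2} - 2 x - 2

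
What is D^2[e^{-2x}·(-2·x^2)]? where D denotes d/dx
4 \left(- 2 x^{2} + 4 x - 1\right) e^{- 2 x}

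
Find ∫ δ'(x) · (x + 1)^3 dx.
-3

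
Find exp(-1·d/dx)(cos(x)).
\cos{\left(x - 1 \right)}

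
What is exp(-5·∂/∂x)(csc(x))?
\csc{\left(x - 5 \right)}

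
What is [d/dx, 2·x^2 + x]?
4 x + 1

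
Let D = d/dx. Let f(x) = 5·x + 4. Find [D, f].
5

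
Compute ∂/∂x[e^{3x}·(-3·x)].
\left(- 9 x - 3\right) e^{3 x}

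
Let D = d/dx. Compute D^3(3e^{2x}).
24 e^{2 x}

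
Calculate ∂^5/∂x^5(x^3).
0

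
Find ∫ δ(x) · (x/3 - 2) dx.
-2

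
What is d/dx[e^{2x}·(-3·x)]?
\left(- 6 x - 3\right) e^{2 x}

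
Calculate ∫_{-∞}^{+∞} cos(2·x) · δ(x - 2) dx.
\cos{\left(4 \right)}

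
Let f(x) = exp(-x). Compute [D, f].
- e^{- x}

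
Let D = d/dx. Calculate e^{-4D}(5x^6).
5 x^{6} - 120 x^{5} + 1200 x^{4} - 6400 x^{3} + 19200 x^{2} - 30720 x + 20480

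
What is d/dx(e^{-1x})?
- e^{- x}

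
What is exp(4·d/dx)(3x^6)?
3 x^{6} + 72 x^{5} + 720 x^{4} + 3840 x^{3} + 11520 x^{2} + 18432 x + 12288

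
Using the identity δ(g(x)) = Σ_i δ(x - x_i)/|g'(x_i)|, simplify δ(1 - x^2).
\frac{\delta(x - 1) + \delta(x + 1)}{2}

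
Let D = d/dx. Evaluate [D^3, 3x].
9D^{2}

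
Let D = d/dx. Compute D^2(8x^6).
240 x^{4}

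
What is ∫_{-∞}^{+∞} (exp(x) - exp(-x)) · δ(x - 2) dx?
2 \sinh{\left(2 \right)}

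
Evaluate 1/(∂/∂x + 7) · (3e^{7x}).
\frac{3 e^{7 x}}{14}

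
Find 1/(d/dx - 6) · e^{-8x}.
- \frac{e^{- 8 x}}{14}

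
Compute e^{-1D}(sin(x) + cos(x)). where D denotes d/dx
\sqrt{2} \cos{\left(- x + \frac{\pi}{4} + 1 \right)}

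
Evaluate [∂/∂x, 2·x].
2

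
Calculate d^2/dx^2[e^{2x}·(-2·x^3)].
- 4 x \left(2 x^{2} + 6 x + 3\right) e^{2 x}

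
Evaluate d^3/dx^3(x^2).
0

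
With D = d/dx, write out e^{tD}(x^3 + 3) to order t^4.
t^{3} + 3 t^{2} x + 3 t x^{2} + x^{3} + 3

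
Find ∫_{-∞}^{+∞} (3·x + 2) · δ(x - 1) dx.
5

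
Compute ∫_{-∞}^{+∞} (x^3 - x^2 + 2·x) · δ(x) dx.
0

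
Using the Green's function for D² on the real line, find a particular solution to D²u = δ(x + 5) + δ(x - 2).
\frac{|x + 5|}{2} + \frac{|x - 2|}{2}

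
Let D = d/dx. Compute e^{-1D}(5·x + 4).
5 x - 1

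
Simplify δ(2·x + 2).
\frac{\delta(x + 1)}{2}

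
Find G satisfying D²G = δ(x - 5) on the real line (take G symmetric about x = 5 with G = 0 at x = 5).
\frac{|x - 5|}{2}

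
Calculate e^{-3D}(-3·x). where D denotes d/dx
9 - 3 x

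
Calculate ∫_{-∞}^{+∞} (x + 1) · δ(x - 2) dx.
3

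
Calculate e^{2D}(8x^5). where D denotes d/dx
8 x^{5} + 80 x^{4} + 320 x^{3} + 640 x^{2} + 640 x + 256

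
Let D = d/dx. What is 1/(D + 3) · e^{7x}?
\frac{e^{7 x}}{10}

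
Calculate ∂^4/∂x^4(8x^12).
95040 x^{8}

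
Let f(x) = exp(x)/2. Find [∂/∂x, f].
\frac{e^{x}}{2}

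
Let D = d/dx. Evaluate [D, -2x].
-2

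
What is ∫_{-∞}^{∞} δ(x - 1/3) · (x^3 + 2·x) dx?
\frac{19}{27}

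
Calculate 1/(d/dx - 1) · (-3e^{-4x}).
\frac{3 e^{- 4 x}}{5}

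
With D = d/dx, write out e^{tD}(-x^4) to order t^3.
x \left(- 4 t^{3} - 6 t^{2} x - 4 t x^{2} - x^{3}\right)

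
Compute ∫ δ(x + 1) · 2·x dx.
-2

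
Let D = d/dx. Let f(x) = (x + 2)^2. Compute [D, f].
2 x + 4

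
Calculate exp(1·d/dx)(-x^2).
- x^{2} - 2 x - 1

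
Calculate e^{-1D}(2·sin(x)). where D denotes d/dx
2 \sin{\left(x - 1 \right)}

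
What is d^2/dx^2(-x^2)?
-2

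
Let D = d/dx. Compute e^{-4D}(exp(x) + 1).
e^{x - 4} + 1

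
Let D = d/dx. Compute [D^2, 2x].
4D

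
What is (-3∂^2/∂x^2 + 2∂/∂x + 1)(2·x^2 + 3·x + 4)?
2 x^{2} + 11 x - 2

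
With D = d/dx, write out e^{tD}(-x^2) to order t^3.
- t^{2} - 2 t x - x^{2}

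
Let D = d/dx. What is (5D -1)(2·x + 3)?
7 - 2 x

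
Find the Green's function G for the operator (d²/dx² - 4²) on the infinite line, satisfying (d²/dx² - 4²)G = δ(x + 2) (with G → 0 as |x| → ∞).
-\frac{e^{-4|x + 2|}}{8}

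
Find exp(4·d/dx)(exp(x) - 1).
e^{x + 4} - 1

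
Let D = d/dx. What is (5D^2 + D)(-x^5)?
5 x^{3} \left(- x - 20\right)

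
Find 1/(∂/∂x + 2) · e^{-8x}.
- \frac{e^{- 8 x}}{6}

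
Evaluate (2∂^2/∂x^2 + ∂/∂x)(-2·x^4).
8 x^{2} \left(- x - 6\right)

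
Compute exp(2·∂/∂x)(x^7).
x^{7} + 14 x^{6} + 84 x^{5} + 280 x^{4} + 560 x^{3} + 672 x^{2} + 448 x + 128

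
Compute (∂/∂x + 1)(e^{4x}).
5 e^{4 x}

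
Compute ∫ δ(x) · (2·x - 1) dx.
-1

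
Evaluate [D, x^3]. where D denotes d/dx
3 x^{2}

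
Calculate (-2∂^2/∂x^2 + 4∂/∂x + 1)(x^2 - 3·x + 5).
x^{2} + 5 x - 11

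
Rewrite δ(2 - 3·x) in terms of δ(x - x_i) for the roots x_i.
\frac{\delta(x - 2/3)}{3}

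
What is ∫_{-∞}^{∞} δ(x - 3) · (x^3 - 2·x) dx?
21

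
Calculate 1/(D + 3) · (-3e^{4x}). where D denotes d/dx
- \frac{3 e^{4 x}}{7}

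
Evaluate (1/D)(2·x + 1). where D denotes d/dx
x^{2} + x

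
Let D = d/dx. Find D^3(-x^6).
- 120 x^{3}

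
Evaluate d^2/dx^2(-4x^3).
- 24 x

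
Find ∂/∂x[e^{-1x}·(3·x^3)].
3 x^{2} \left(3 - x\right) e^{- x}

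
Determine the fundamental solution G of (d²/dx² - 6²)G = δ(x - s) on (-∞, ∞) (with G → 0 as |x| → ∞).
-\frac{e^{-6|x-s|}}{12}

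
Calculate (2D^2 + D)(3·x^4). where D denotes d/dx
12 x^{2} \left(x + 6\right)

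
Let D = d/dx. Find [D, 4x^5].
20 x^{4}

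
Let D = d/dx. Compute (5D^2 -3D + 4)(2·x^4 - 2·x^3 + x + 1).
8 x^{4} - 32 x^{3} + 138 x^{2} - 56 x + 1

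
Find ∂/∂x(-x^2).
- 2 x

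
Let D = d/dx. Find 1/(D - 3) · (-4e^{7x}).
- e^{7 x}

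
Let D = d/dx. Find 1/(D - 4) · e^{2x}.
- \frac{e^{2 x}}{2}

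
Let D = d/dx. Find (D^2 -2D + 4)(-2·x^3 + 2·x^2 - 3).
- 8 x^{3} + 20 x^{2} - 20 x - 8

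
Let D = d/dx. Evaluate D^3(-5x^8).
- 1680 x^{5}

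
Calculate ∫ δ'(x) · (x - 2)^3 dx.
-12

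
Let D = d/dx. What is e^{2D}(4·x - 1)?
4 x + 7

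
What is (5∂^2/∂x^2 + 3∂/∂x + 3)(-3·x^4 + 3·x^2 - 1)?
- 9 x^{4} - 36 x^{3} - 171 x^{2} + 18 x + 27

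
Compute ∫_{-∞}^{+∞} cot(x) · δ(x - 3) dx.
\cot{\left(3 \right)}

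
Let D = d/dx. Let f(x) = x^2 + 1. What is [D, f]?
2 x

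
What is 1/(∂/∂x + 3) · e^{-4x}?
- e^{- 4 x}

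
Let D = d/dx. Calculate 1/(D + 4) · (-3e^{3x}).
- \frac{3 e^{3 x}}{7}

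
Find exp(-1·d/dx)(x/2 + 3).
\frac{x}{2} + \frac{5}{2}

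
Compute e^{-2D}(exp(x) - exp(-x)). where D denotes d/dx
- e^{2 - x} + e^{x - 2}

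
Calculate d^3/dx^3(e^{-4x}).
- 64 e^{- 4 x}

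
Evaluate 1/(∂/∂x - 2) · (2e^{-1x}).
- \frac{2 e^{- x}}{3}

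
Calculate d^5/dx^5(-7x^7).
- 17640 x^{2}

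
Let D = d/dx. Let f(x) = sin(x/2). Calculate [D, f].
\frac{\cos{\left(\frac{x}{2} \right)}}{2}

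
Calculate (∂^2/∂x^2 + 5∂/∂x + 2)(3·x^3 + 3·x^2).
6 x^{3} + 51 x^{2} + 48 x + 6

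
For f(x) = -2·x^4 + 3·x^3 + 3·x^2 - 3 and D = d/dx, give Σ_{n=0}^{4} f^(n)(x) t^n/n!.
- 2 t^{4} + t^{3} \left(3 - 8 x\right) + t^{2} \left(- 12 x^{2} + 9 x + 3\right) + t x \left(- 8 x^{2} + 9 x + 6\right) - 2 x^{4} + 3 x^{3} + 3 x^{2} - 3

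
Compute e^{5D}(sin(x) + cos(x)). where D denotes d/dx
\sqrt{2} \sin{\left(x + \frac{\pi}{4} + 5 \right)}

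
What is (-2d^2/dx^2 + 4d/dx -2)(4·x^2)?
- 8 x^{2} + 32 x - 16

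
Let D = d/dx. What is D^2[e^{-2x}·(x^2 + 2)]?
2 \left(2 x^{2} - 4 x + 5\right) e^{- 2 x}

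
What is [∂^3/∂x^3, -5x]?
-15\frac{d^{2}}{dx^{2}}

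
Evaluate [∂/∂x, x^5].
5 x^{4}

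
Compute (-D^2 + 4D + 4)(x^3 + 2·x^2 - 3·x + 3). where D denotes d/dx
4 x^{3} + 20 x^{2} - 2 x - 4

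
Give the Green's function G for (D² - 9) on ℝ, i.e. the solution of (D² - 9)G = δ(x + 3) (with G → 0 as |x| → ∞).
-\frac{e^{-3|x + 3|}}{6}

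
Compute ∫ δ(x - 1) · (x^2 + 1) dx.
2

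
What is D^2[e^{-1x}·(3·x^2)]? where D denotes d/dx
3 \left(x^{2} - 4 x + 2\right) e^{- x}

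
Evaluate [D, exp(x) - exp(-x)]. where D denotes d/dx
2 \cosh{\left(x \right)}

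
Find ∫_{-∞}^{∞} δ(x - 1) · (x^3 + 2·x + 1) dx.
4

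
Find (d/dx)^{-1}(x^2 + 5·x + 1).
\frac{x^{3}}{3} + \frac{5 x^{2}}{2} + x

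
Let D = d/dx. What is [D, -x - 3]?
-1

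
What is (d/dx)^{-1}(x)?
\frac{x^{2}}{2}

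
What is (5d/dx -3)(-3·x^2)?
3 x \left(3 x - 10\right)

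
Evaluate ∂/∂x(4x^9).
36 x^{8}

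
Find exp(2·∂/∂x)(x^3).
x^{3} + 6 x^{2} + 12 x + 8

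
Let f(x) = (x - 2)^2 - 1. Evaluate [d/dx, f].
2 x - 4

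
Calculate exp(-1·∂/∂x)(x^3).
x^{3} - 3 x^{2} + 3 x - 1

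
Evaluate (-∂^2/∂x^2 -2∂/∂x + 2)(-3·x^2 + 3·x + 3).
- 6 x^{2} + 18 x + 6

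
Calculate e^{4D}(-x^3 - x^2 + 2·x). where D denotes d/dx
- x^{3} - 13 x^{2} - 54 x - 72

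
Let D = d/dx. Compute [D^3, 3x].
9D^{2}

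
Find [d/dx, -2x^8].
- 16 x^{7}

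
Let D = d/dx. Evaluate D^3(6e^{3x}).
162 e^{3 x}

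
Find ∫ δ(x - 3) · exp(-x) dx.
e^{-3}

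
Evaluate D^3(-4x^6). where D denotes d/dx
- 480 x^{3}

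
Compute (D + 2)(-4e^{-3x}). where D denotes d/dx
4 e^{- 3 x}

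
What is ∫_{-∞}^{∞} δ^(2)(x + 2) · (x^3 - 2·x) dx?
-12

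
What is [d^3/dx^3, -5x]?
-15\frac{d^{2}}{dx^{2}}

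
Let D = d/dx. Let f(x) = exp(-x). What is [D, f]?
- e^{- x}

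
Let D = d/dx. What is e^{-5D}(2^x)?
2^{x - 5}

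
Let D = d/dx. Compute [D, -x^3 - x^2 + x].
- 3 x^{2} - 2 x + 1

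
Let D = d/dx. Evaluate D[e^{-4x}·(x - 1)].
\left(5 - 4 x\right) e^{- 4 x}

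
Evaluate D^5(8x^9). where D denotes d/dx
120960 x^{4}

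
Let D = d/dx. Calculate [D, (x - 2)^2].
2 x - 4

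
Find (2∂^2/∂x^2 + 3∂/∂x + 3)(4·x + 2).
12 x + 18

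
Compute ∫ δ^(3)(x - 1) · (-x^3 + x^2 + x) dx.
6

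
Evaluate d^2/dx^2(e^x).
e^{x}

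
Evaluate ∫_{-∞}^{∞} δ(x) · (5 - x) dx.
5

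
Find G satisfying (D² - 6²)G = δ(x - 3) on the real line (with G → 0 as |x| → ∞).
-\frac{e^{-6|x - 3|}}{12}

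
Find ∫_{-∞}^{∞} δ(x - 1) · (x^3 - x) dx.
0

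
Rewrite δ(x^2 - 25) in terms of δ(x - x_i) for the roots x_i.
\frac{\delta(x + 5) + \delta(x - 5)}{10}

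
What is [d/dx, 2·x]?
2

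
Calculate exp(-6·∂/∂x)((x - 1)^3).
x^{3} - 21 x^{2} + 147 x - 343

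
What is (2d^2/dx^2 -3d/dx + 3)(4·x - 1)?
12 x - 15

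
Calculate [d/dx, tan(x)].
\frac{1}{\cos^{2}{\left(x \right)}}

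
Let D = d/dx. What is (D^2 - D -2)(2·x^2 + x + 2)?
- 4 x^{2} - 6 x - 1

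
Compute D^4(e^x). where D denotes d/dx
e^{x}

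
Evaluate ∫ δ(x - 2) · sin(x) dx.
\sin{\left(2 \right)}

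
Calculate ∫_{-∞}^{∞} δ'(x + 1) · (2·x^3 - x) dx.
-5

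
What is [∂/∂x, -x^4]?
- 4 x^{3}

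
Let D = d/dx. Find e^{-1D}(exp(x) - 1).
e^{x - 1} - 1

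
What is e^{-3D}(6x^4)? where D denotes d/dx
6 x^{4} - 72 x^{3} + 324 x^{2} - 648 x + 486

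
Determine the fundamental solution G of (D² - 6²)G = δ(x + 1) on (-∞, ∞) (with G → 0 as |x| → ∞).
-\frac{e^{-6|x + 1|}}{12}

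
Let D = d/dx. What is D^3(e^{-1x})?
- e^{- x}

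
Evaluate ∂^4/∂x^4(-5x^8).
- 8400 x^{4}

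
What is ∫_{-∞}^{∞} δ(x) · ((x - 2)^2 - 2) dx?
2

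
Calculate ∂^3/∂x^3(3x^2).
0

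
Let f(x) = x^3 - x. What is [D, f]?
3 x^{2} - 1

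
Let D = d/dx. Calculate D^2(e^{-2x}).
4 e^{- 2 x}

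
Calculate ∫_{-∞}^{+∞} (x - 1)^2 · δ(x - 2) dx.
1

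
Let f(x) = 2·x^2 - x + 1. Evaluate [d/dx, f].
4 x - 1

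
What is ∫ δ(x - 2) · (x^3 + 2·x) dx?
12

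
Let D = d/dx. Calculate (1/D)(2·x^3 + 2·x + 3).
\frac{x^{4}}{2} + x^{2} + 3 x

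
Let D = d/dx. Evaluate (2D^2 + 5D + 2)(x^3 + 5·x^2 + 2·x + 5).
2 x^{3} + 25 x^{2} + 66 x + 40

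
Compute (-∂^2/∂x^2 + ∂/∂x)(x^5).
5 x^{3} \left(x - 4\right)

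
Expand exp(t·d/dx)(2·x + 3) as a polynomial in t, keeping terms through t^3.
2 t + 2 x + 3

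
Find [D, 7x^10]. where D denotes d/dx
70 x^{9}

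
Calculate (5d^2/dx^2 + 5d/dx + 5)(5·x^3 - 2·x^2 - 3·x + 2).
25 x^{3} + 65 x^{2} + 115 x - 25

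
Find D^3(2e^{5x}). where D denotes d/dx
250 e^{5 x}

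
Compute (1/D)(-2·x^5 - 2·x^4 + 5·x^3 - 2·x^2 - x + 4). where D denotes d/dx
- \frac{x^{6}}{3} - \frac{2 x^{5}}{5} + \frac{5 x^{4}}{4} - \frac{2 x^{3}}{3} - \frac{x^{2}}{2} + 4 x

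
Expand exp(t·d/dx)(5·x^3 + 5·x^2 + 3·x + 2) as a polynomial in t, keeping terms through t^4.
5 t^{3} + t^{2} \left(15 x + 5\right) + t \left(15 x^{2} + 10 x + 3\right) + 5 x^{3} + 5 x^{2} + 3 x + 2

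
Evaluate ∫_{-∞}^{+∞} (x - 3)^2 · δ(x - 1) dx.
4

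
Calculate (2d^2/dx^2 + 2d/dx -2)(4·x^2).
- 8 x^{2} + 16 x + 16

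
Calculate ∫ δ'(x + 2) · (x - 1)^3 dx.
-27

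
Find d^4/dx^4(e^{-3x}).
81 e^{- 3 x}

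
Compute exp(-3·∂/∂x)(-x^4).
- x^{4} + 12 x^{3} - 54 x^{2} + 108 x - 81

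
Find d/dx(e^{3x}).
3 e^{3 x}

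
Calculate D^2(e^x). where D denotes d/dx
e^{x}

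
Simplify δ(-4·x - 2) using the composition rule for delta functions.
\frac{\delta(x + 1/2)}{4}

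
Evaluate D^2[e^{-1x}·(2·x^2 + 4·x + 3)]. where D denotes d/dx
\left(2 x^{2} - 4 x - 1\right) e^{- x}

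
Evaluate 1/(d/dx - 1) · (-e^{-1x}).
\frac{e^{- x}}{2}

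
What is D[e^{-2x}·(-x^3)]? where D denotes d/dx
x^{2} \left(2 x - 3\right) e^{- 2 x}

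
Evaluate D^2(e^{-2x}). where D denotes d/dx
4 e^{- 2 x}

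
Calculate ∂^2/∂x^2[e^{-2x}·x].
4 \left(x - 1\right) e^{- 2 x}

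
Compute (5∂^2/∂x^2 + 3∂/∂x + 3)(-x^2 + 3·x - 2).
- 3 x^{2} + 3 x - 7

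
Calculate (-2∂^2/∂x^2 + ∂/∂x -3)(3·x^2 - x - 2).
- 9 x^{2} + 9 x - 7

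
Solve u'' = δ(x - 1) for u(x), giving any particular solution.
\frac{|x - 1|}{2}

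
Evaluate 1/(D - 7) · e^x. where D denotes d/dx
- \frac{e^{x}}{6}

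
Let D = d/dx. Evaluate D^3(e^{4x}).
64 e^{4 x}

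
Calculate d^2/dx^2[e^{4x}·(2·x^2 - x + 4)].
\left(32 x^{2} + 16 x + 60\right) e^{4 x}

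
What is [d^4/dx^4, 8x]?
32\frac{d^{3}}{dx^{3}}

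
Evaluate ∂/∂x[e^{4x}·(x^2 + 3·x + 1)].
\left(4 x^{2} + 14 x + 7\right) e^{4 x}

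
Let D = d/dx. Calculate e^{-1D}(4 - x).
5 - x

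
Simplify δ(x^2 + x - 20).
\frac{\delta(x - 4) + \delta(x + 5)}{9}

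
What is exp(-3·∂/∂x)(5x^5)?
5 x^{5} - 75 x^{4} + 450 x^{3} - 1350 x^{2} + 2025 x - 1215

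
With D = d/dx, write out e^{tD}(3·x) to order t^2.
3 t + 3 x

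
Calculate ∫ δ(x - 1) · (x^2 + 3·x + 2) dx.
6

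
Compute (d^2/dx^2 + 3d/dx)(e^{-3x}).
0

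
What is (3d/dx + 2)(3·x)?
6 x + 9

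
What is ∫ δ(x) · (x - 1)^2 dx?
1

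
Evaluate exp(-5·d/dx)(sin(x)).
\sin{\left(x - 5 \right)}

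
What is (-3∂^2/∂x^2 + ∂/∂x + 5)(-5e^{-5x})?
375 e^{- 5 x}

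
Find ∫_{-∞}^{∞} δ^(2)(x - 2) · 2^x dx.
4 \log{\left(2 \right)}^{2}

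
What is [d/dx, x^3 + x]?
3 x^{2} + 1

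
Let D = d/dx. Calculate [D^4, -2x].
-8D^{3}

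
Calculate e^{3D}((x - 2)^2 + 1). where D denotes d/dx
x^{2} + 2 x + 2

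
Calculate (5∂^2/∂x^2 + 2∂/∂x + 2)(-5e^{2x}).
- 130 e^{2 x}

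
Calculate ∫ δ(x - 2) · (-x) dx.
-2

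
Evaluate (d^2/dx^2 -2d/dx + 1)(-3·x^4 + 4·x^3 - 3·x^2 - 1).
- 3 x^{4} + 28 x^{3} - 63 x^{2} + 36 x - 7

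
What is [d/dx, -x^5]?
- 5 x^{4}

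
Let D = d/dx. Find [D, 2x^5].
10 x^{4}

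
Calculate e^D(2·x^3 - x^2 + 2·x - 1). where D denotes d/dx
2 x^{3} + 5 x^{2} + 6 x + 2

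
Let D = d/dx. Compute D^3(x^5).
60 x^{2}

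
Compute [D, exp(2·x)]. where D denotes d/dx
2 e^{2 x}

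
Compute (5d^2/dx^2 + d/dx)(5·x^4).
20 x^{2} \left(x + 15\right)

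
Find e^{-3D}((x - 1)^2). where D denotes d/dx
x^{2} - 8 x + 16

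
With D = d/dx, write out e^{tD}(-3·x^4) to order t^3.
3 x \left(- 4 t^{3} - 6 t^{2} x - 4 t x^{2} - x^{3}\right)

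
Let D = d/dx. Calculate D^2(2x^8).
112 x^{6}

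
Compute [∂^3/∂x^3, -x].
-3\frac{d^{2}}{dx^{2}}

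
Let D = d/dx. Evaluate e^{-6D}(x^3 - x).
x^{3} - 18 x^{2} + 107 x - 210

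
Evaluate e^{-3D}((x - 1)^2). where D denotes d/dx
x^{2} - 8 x + 16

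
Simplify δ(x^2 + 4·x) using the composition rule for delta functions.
\frac{\delta(x + 4) + \delta(x)}{4}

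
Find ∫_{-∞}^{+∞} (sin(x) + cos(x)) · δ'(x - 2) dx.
- \cos{\left(2 \right)} + \sin{\left(2 \right)}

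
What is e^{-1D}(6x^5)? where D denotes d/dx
6 x^{5} - 30 x^{4} + 60 x^{3} - 60 x^{2} + 30 x - 6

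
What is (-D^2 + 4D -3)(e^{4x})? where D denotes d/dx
- 3 e^{4 x}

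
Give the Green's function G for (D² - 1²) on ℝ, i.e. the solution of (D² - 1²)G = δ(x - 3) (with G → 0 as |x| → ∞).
-\frac{e^{-|x - 3|}}{2}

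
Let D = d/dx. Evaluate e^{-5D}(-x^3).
- x^{3} + 15 x^{2} - 75 x + 125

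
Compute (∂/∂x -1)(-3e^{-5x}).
18 e^{- 5 x}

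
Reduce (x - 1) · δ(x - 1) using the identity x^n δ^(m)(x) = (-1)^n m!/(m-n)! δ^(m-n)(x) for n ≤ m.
0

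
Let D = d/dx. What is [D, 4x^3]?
12 x^{2}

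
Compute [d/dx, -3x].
-3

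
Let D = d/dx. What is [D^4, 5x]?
20D^{3}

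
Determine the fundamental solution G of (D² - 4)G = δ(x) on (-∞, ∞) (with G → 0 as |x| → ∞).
-\frac{e^{-2|x|}}{4}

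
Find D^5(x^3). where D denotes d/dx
0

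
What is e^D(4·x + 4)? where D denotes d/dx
4 x + 8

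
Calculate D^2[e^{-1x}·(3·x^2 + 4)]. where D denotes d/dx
\left(3 x^{2} - 12 x + 10\right) e^{- x}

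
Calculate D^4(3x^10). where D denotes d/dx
15120 x^{6}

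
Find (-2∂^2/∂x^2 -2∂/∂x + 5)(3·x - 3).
15 x - 21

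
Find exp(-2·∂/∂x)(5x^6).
5 x^{6} - 60 x^{5} + 300 x^{4} - 800 x^{3} + 1200 x^{2} - 960 x + 320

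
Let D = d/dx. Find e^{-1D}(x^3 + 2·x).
x^{3} - 3 x^{2} + 5 x - 3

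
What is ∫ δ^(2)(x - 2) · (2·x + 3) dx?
0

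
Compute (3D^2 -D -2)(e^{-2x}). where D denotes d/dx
12 e^{- 2 x}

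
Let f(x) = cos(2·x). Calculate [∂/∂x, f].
- 2 \sin{\left(2 x \right)}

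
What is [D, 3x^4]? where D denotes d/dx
12 x^{3}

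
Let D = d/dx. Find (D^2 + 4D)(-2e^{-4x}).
0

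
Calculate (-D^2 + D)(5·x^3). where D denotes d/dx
15 x \left(x - 2\right)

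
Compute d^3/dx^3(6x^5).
360 x^{2}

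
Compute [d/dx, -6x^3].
- 18 x^{2}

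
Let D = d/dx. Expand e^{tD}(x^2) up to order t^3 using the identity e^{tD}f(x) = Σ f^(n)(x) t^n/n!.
t^{2} + 2 t x + x^{2}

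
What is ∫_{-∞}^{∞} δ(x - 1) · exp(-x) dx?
e^{-1}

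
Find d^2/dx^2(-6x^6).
- 180 x^{4}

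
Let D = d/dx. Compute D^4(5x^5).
600 x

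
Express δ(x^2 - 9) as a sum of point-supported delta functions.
\frac{\delta(x + 3) + \delta(x - 3)}{6}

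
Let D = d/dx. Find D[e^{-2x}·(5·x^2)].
10 x \left(1 - x\right) e^{- 2 x}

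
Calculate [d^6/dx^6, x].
6\frac{d^{5}}{dx^{5}}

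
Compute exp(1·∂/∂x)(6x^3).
6 x^{3} + 18 x^{2} + 18 x + 6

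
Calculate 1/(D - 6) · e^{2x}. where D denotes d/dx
- \frac{e^{2 x}}{4}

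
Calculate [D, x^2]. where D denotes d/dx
2 x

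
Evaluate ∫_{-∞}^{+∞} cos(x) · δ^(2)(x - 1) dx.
- \cos{\left(1 \right)}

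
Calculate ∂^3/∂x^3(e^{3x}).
27 e^{3 x}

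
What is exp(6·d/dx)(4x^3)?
4 x^{3} + 72 x^{2} + 432 x + 864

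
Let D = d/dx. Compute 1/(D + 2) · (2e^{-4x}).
- e^{- 4 x}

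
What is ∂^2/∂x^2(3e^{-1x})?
3 e^{- x}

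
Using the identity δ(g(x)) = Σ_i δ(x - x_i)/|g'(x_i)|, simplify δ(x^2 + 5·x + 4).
\frac{\delta(x + 1) + \delta(x + 4)}{3}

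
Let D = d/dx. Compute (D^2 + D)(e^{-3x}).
6 e^{- 3 x}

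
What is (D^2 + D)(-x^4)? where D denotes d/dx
4 x^{2} \left(- x - 3\right)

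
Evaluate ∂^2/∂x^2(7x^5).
140 x^{3}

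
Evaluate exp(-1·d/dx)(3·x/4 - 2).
\frac{3 x}{4} - \frac{11}{4}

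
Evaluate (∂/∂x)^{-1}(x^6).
\frac{x^{7}}{7}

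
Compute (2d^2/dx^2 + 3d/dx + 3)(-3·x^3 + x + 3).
- 9 x^{3} - 27 x^{2} - 33 x + 12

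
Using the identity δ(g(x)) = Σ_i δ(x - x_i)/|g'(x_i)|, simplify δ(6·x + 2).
\frac{\delta(x + 1/3)}{6}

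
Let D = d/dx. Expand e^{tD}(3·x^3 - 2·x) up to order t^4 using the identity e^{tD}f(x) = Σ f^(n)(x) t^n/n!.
3 t^{3} + 9 t^{2} x + t \left(9 x^{2} - 2\right) + 3 x^{3} - 2 x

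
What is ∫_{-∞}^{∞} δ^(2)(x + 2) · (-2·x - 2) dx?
0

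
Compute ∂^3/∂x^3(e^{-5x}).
- 125 e^{- 5 x}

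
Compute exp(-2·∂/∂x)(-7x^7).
- 7 x^{7} + 98 x^{6} - 588 x^{5} + 1960 x^{4} - 3920 x^{3} + 4704 x^{2} - 3136 x + 896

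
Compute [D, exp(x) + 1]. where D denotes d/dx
e^{x}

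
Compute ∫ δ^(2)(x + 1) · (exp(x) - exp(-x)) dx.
- 2 \sinh{\left(1 \right)}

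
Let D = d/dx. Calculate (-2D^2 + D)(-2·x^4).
8 x^{2} \left(6 - x\right)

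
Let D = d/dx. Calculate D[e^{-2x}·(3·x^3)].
x^{2} \left(9 - 6 x\right) e^{- 2 x}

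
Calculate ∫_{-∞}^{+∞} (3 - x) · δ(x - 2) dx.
1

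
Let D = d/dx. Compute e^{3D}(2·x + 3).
2 x + 9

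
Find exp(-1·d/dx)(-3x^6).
- 3 x^{6} + 18 x^{5} - 45 x^{4} + 60 x^{3} - 45 x^{2} + 18 x - 3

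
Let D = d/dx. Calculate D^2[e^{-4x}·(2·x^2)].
4 \left(8 x^{2} - 8 x + 1\right) e^{- 4 x}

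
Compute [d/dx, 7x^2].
14 x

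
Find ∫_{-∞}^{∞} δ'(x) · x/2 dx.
- \frac{1}{2}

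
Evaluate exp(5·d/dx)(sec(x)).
\sec{\left(x + 5 \right)}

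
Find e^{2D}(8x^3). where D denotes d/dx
8 x^{3} + 48 x^{2} + 96 x + 64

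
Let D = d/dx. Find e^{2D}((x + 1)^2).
x^{2} + 6 x + 9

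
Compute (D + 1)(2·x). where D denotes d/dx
2 x + 2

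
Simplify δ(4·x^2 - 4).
\frac{\delta(x - 1) + \delta(x + 1)}{8}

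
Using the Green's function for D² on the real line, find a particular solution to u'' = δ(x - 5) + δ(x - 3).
\frac{|x - 5|}{2} + \frac{|x - 3|}{2}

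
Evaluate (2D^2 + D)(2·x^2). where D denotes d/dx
4 x + 8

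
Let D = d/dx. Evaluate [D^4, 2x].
8D^{3}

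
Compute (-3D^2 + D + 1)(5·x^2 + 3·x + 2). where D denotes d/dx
5 x^{2} + 13 x - 25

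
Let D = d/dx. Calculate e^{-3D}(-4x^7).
- 4 x^{7} + 84 x^{6} - 756 x^{5} + 3780 x^{4} - 11340 x^{3} + 20412 x^{2} - 20412 x + 8748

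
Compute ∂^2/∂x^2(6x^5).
120 x^{3}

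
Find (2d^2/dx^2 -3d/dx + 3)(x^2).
3 x^{2} - 6 x + 4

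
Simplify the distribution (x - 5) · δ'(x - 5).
-\delta(x - 5)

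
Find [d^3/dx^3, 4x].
12\frac{d^{2}}{dx^{2}}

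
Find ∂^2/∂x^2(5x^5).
100 x^{3}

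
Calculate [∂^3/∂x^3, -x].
-3\frac{d^{2}}{dx^{2}}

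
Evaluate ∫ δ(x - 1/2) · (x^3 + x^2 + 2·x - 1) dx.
\frac{3}{8}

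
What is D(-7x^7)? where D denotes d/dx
- 49 x^{6}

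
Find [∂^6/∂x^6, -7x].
-42\frac{d^{5}}{dx^{5}}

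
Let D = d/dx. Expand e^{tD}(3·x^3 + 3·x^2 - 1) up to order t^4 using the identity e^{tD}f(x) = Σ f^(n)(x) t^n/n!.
3 t^{3} + t^{2} \left(9 x + 3\right) + 3 t x \left(3 x + 2\right) + 3 x^{3} + 3 x^{2} - 1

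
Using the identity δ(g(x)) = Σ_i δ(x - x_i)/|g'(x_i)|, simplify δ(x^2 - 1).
\frac{\delta(x - 1) + \delta(x + 1)}{2}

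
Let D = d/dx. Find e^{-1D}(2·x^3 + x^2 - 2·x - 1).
x \left(2 x^{2} - 5 x + 2\right)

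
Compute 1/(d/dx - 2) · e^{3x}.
e^{3 x}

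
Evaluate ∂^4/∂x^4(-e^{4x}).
- 256 e^{4 x}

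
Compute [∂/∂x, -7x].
-7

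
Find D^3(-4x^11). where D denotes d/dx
- 3960 x^{8}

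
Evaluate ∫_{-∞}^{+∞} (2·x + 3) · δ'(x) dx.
-2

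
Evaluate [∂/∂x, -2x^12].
- 24 x^{11}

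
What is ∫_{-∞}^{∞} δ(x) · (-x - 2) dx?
-2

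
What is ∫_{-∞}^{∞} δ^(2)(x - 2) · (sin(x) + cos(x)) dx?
- \sin{\left(2 \right)} - \cos{\left(2 \right)}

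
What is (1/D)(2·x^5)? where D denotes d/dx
\frac{x^{6}}{3}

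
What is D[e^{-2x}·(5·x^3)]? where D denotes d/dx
x^{2} \left(15 - 10 x\right) e^{- 2 x}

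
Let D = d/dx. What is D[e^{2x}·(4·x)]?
\left(8 x + 4\right) e^{2 x}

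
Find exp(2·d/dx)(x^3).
x^{3} + 6 x^{2} + 12 x + 8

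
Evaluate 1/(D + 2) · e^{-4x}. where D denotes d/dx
- \frac{e^{- 4 x}}{2}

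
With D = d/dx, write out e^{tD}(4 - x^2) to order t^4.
- t^{2} - 2 t x - x^{2} + 4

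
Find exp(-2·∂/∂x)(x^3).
x^{3} - 6 x^{2} + 12 x - 8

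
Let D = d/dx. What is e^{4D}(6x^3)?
6 x^{3} + 72 x^{2} + 288 x + 384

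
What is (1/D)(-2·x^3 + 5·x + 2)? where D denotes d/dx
- \frac{x^{4}}{2} + \frac{5 x^{2}}{2} + 2 x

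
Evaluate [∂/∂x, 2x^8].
16 x^{7}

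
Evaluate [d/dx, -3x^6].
- 18 x^{5}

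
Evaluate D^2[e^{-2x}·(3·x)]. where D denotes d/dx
12 \left(x - 1\right) e^{- 2 x}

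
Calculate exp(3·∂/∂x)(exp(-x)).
e^{- x - 3}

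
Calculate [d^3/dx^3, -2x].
-6\frac{d^{2}}{dx^{2}}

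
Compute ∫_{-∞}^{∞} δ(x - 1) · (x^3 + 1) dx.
2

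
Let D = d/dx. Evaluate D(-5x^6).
- 30 x^{5}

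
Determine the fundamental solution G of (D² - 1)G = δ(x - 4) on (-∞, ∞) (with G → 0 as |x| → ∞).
-\frac{e^{-|x - 4|}}{2}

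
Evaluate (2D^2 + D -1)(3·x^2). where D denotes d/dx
- 3 x^{2} + 6 x + 12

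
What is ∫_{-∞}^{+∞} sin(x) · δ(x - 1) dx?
\sin{\left(1 \right)}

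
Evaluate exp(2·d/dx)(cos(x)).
\cos{\left(x + 2 \right)}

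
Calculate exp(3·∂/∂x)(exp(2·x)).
e^{2 x + 6}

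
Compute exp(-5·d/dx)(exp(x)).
e^{x - 5}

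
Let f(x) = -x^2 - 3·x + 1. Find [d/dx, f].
- 2 x - 3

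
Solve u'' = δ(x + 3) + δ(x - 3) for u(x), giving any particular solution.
\frac{|x + 3|}{2} + \frac{|x - 3|}{2}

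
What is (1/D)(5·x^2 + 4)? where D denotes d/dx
\frac{5 x^{3}}{3} + 4 x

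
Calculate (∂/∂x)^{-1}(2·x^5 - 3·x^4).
\frac{x^{6}}{3} - \frac{3 x^{5}}{5}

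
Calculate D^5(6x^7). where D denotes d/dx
15120 x^{2}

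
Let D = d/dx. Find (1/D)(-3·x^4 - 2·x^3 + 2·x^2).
- \frac{3 x^{5}}{5} - \frac{x^{4}}{2} + \frac{2 x^{3}}{3}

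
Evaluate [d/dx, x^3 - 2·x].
3 x^{2} - 2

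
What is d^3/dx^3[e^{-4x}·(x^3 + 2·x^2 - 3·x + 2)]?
2 \left(- 32 x^{3} + 8 x^{2} + 156 x - 157\right) e^{- 4 x}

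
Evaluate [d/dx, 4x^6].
24 x^{5}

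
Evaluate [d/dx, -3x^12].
- 36 x^{11}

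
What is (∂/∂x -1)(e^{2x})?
e^{2 x}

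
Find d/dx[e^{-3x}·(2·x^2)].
2 x \left(2 - 3 x\right) e^{- 3 x}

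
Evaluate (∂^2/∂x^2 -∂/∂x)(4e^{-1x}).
8 e^{- x}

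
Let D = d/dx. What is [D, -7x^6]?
- 42 x^{5}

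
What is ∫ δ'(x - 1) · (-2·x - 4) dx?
2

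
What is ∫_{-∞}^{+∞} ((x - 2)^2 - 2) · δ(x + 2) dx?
14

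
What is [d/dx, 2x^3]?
6 x^{2}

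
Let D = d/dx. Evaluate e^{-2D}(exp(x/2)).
e^{\frac{x}{2} - 1}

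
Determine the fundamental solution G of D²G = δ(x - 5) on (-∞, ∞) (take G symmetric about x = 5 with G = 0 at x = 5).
\frac{|x - 5|}{2}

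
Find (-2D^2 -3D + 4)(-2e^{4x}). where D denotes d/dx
80 e^{4 x}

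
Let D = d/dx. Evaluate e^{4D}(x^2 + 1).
x^{2} + 8 x + 17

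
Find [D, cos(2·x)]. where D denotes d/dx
- 2 \sin{\left(2 x \right)}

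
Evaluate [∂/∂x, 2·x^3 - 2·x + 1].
6 x^{2} - 2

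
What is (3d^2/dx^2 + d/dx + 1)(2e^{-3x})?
50 e^{- 3 x}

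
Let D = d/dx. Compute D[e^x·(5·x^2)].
5 x \left(x + 2\right) e^{x}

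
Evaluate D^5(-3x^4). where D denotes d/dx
0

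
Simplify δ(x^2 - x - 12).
\frac{\delta(x + 3) + \delta(x - 4)}{7}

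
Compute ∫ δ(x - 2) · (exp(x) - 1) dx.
-1 + e^{2}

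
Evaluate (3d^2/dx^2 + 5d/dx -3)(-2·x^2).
6 x^{2} - 20 x - 12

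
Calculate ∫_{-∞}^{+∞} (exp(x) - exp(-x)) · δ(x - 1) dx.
2 \sinh{\left(1 \right)}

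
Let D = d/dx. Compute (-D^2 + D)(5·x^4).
20 x^{2} \left(x - 3\right)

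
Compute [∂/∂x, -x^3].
- 3 x^{2}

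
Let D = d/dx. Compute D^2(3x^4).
36 x^{2}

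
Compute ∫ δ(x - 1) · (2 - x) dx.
1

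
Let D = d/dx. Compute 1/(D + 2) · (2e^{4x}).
\frac{e^{4 x}}{3}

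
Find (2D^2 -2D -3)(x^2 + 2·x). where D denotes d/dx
x \left(- 3 x - 10\right)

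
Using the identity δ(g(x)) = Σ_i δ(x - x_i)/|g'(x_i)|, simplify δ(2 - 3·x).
\frac{\delta(x - 2/3)}{3}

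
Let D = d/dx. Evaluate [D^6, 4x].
24D^{5}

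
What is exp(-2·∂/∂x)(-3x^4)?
- 3 x^{4} + 24 x^{3} - 72 x^{2} + 96 x - 48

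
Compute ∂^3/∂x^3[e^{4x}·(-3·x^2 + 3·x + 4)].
\left(- 192 x^{2} - 96 x + 328\right) e^{4 x}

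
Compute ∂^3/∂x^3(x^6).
120 x^{3}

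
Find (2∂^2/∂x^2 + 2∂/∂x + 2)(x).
2 x + 2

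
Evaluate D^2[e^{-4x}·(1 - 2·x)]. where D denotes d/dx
32 \left(1 - x\right) e^{- 4 x}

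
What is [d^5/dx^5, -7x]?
-35\frac{d^{4}}{dx^{4}}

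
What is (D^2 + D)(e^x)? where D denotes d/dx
2 e^{x}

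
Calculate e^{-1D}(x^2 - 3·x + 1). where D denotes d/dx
x^{2} - 5 x + 5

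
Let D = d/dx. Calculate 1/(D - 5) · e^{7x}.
\frac{e^{7 x}}{2}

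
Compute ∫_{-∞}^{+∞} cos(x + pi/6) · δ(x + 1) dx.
\sin{\left(1 + \frac{\pi}{3} \right)}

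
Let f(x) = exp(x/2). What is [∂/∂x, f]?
\frac{e^{\frac{x}{2}}}{2}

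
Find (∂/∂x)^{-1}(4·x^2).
\frac{4 x^{3}}{3}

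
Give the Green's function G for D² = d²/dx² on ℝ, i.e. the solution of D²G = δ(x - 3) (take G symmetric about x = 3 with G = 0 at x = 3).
\frac{|x - 3|}{2}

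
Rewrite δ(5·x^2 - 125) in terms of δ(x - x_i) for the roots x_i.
\frac{\delta(x - 5) + \delta(x + 5)}{50}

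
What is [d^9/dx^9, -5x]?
-45\frac{d^{8}}{dx^{8}}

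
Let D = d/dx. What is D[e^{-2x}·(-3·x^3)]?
x^{2} \left(6 x - 9\right) e^{- 2 x}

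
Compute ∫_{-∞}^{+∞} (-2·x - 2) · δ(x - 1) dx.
-4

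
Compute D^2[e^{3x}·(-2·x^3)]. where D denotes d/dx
- 6 x \left(3 x^{2} + 6 x + 2\right) e^{3 x}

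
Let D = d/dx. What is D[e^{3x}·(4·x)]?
\left(12 x + 4\right) e^{3 x}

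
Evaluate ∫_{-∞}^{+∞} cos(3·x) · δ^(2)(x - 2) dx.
- 9 \cos{\left(6 \right)}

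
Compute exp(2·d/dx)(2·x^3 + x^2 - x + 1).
2 x^{3} + 13 x^{2} + 27 x + 19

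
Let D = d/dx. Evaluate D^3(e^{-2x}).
- 8 e^{- 2 x}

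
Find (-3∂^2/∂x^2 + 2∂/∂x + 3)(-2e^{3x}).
36 e^{3 x}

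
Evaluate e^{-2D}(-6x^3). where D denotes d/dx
- 6 x^{3} + 36 x^{2} - 72 x + 48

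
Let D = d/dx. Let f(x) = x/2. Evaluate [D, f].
\frac{1}{2}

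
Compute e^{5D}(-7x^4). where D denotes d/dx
- 7 x^{4} - 140 x^{3} - 1050 x^{2} - 3500 x - 4375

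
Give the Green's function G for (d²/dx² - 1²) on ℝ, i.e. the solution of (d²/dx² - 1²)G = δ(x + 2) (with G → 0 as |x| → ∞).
-\frac{e^{-|x + 2|}}{2}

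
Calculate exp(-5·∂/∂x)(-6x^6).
- 6 x^{6} + 180 x^{5} - 2250 x^{4} + 15000 x^{3} - 56250 x^{2} + 112500 x - 93750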